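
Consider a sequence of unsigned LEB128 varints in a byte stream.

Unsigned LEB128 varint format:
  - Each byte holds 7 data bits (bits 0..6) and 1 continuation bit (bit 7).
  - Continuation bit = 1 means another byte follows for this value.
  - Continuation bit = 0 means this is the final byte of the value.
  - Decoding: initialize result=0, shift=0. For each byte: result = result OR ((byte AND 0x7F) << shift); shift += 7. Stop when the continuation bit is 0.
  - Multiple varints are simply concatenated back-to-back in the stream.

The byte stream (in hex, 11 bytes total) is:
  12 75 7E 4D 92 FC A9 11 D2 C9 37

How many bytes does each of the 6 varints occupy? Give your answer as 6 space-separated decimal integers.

  byte[0]=0x12 cont=0 payload=0x12=18: acc |= 18<<0 -> acc=18 shift=7 [end]
Varint 1: bytes[0:1] = 12 -> value 18 (1 byte(s))
  byte[1]=0x75 cont=0 payload=0x75=117: acc |= 117<<0 -> acc=117 shift=7 [end]
Varint 2: bytes[1:2] = 75 -> value 117 (1 byte(s))
  byte[2]=0x7E cont=0 payload=0x7E=126: acc |= 126<<0 -> acc=126 shift=7 [end]
Varint 3: bytes[2:3] = 7E -> value 126 (1 byte(s))
  byte[3]=0x4D cont=0 payload=0x4D=77: acc |= 77<<0 -> acc=77 shift=7 [end]
Varint 4: bytes[3:4] = 4D -> value 77 (1 byte(s))
  byte[4]=0x92 cont=1 payload=0x12=18: acc |= 18<<0 -> acc=18 shift=7
  byte[5]=0xFC cont=1 payload=0x7C=124: acc |= 124<<7 -> acc=15890 shift=14
  byte[6]=0xA9 cont=1 payload=0x29=41: acc |= 41<<14 -> acc=687634 shift=21
  byte[7]=0x11 cont=0 payload=0x11=17: acc |= 17<<21 -> acc=36339218 shift=28 [end]
Varint 5: bytes[4:8] = 92 FC A9 11 -> value 36339218 (4 byte(s))
  byte[8]=0xD2 cont=1 payload=0x52=82: acc |= 82<<0 -> acc=82 shift=7
  byte[9]=0xC9 cont=1 payload=0x49=73: acc |= 73<<7 -> acc=9426 shift=14
  byte[10]=0x37 cont=0 payload=0x37=55: acc |= 55<<14 -> acc=910546 shift=21 [end]
Varint 6: bytes[8:11] = D2 C9 37 -> value 910546 (3 byte(s))

Answer: 1 1 1 1 4 3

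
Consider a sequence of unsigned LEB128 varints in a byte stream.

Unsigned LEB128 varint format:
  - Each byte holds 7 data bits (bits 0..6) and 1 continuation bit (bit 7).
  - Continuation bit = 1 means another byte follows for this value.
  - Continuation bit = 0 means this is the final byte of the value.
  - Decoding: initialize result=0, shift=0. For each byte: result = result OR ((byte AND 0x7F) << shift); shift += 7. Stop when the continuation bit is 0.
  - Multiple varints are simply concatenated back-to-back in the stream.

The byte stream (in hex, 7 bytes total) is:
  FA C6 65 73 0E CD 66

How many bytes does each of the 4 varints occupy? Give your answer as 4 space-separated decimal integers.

Answer: 3 1 1 2

Derivation:
  byte[0]=0xFA cont=1 payload=0x7A=122: acc |= 122<<0 -> acc=122 shift=7
  byte[1]=0xC6 cont=1 payload=0x46=70: acc |= 70<<7 -> acc=9082 shift=14
  byte[2]=0x65 cont=0 payload=0x65=101: acc |= 101<<14 -> acc=1663866 shift=21 [end]
Varint 1: bytes[0:3] = FA C6 65 -> value 1663866 (3 byte(s))
  byte[3]=0x73 cont=0 payload=0x73=115: acc |= 115<<0 -> acc=115 shift=7 [end]
Varint 2: bytes[3:4] = 73 -> value 115 (1 byte(s))
  byte[4]=0x0E cont=0 payload=0x0E=14: acc |= 14<<0 -> acc=14 shift=7 [end]
Varint 3: bytes[4:5] = 0E -> value 14 (1 byte(s))
  byte[5]=0xCD cont=1 payload=0x4D=77: acc |= 77<<0 -> acc=77 shift=7
  byte[6]=0x66 cont=0 payload=0x66=102: acc |= 102<<7 -> acc=13133 shift=14 [end]
Varint 4: bytes[5:7] = CD 66 -> value 13133 (2 byte(s))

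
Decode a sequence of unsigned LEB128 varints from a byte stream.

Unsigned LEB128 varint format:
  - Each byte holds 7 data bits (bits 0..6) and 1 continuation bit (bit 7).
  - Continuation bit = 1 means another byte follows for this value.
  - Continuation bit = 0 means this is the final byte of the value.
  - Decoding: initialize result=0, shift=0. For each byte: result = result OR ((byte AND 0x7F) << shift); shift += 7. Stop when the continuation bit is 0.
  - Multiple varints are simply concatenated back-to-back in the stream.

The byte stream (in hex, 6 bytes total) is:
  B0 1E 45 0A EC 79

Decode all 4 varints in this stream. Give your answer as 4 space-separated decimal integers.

Answer: 3888 69 10 15596

Derivation:
  byte[0]=0xB0 cont=1 payload=0x30=48: acc |= 48<<0 -> acc=48 shift=7
  byte[1]=0x1E cont=0 payload=0x1E=30: acc |= 30<<7 -> acc=3888 shift=14 [end]
Varint 1: bytes[0:2] = B0 1E -> value 3888 (2 byte(s))
  byte[2]=0x45 cont=0 payload=0x45=69: acc |= 69<<0 -> acc=69 shift=7 [end]
Varint 2: bytes[2:3] = 45 -> value 69 (1 byte(s))
  byte[3]=0x0A cont=0 payload=0x0A=10: acc |= 10<<0 -> acc=10 shift=7 [end]
Varint 3: bytes[3:4] = 0A -> value 10 (1 byte(s))
  byte[4]=0xEC cont=1 payload=0x6C=108: acc |= 108<<0 -> acc=108 shift=7
  byte[5]=0x79 cont=0 payload=0x79=121: acc |= 121<<7 -> acc=15596 shift=14 [end]
Varint 4: bytes[4:6] = EC 79 -> value 15596 (2 byte(s))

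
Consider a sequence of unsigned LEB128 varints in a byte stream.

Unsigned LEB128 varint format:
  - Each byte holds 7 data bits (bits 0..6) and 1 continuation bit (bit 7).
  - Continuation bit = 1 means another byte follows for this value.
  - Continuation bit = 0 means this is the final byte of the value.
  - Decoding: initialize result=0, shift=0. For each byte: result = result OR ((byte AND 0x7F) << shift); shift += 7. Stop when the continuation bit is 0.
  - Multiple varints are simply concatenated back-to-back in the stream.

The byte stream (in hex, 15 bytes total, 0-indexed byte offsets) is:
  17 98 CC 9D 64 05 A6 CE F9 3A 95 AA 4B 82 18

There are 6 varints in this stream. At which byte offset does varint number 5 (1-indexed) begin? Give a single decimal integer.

Answer: 10

Derivation:
  byte[0]=0x17 cont=0 payload=0x17=23: acc |= 23<<0 -> acc=23 shift=7 [end]
Varint 1: bytes[0:1] = 17 -> value 23 (1 byte(s))
  byte[1]=0x98 cont=1 payload=0x18=24: acc |= 24<<0 -> acc=24 shift=7
  byte[2]=0xCC cont=1 payload=0x4C=76: acc |= 76<<7 -> acc=9752 shift=14
  byte[3]=0x9D cont=1 payload=0x1D=29: acc |= 29<<14 -> acc=484888 shift=21
  byte[4]=0x64 cont=0 payload=0x64=100: acc |= 100<<21 -> acc=210200088 shift=28 [end]
Varint 2: bytes[1:5] = 98 CC 9D 64 -> value 210200088 (4 byte(s))
  byte[5]=0x05 cont=0 payload=0x05=5: acc |= 5<<0 -> acc=5 shift=7 [end]
Varint 3: bytes[5:6] = 05 -> value 5 (1 byte(s))
  byte[6]=0xA6 cont=1 payload=0x26=38: acc |= 38<<0 -> acc=38 shift=7
  byte[7]=0xCE cont=1 payload=0x4E=78: acc |= 78<<7 -> acc=10022 shift=14
  byte[8]=0xF9 cont=1 payload=0x79=121: acc |= 121<<14 -> acc=1992486 shift=21
  byte[9]=0x3A cont=0 payload=0x3A=58: acc |= 58<<21 -> acc=123627302 shift=28 [end]
Varint 4: bytes[6:10] = A6 CE F9 3A -> value 123627302 (4 byte(s))
  byte[10]=0x95 cont=1 payload=0x15=21: acc |= 21<<0 -> acc=21 shift=7
  byte[11]=0xAA cont=1 payload=0x2A=42: acc |= 42<<7 -> acc=5397 shift=14
  byte[12]=0x4B cont=0 payload=0x4B=75: acc |= 75<<14 -> acc=1234197 shift=21 [end]
Varint 5: bytes[10:13] = 95 AA 4B -> value 1234197 (3 byte(s))
  byte[13]=0x82 cont=1 payload=0x02=2: acc |= 2<<0 -> acc=2 shift=7
  byte[14]=0x18 cont=0 payload=0x18=24: acc |= 24<<7 -> acc=3074 shift=14 [end]
Varint 6: bytes[13:15] = 82 18 -> value 3074 (2 byte(s))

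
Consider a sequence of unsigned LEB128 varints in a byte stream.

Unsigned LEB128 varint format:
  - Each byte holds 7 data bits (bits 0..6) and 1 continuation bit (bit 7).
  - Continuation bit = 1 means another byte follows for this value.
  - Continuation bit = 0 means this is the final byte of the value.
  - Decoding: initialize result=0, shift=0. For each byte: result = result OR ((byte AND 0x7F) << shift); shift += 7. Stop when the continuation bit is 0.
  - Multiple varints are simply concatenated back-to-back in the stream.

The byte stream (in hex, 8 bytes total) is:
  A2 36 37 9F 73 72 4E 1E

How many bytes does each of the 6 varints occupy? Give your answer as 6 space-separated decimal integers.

  byte[0]=0xA2 cont=1 payload=0x22=34: acc |= 34<<0 -> acc=34 shift=7
  byte[1]=0x36 cont=0 payload=0x36=54: acc |= 54<<7 -> acc=6946 shift=14 [end]
Varint 1: bytes[0:2] = A2 36 -> value 6946 (2 byte(s))
  byte[2]=0x37 cont=0 payload=0x37=55: acc |= 55<<0 -> acc=55 shift=7 [end]
Varint 2: bytes[2:3] = 37 -> value 55 (1 byte(s))
  byte[3]=0x9F cont=1 payload=0x1F=31: acc |= 31<<0 -> acc=31 shift=7
  byte[4]=0x73 cont=0 payload=0x73=115: acc |= 115<<7 -> acc=14751 shift=14 [end]
Varint 3: bytes[3:5] = 9F 73 -> value 14751 (2 byte(s))
  byte[5]=0x72 cont=0 payload=0x72=114: acc |= 114<<0 -> acc=114 shift=7 [end]
Varint 4: bytes[5:6] = 72 -> value 114 (1 byte(s))
  byte[6]=0x4E cont=0 payload=0x4E=78: acc |= 78<<0 -> acc=78 shift=7 [end]
Varint 5: bytes[6:7] = 4E -> value 78 (1 byte(s))
  byte[7]=0x1E cont=0 payload=0x1E=30: acc |= 30<<0 -> acc=30 shift=7 [end]
Varint 6: bytes[7:8] = 1E -> value 30 (1 byte(s))

Answer: 2 1 2 1 1 1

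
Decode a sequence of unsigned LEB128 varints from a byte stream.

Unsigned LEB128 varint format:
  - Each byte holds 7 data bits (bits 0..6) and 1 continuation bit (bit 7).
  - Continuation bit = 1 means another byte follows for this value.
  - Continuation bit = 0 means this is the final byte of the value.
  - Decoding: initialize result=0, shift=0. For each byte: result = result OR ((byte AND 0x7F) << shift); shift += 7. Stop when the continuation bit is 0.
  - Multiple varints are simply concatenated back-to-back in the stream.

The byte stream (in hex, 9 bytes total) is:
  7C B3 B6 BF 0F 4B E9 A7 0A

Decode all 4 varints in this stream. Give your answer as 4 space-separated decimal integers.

Answer: 124 32496435 75 168937

Derivation:
  byte[0]=0x7C cont=0 payload=0x7C=124: acc |= 124<<0 -> acc=124 shift=7 [end]
Varint 1: bytes[0:1] = 7C -> value 124 (1 byte(s))
  byte[1]=0xB3 cont=1 payload=0x33=51: acc |= 51<<0 -> acc=51 shift=7
  byte[2]=0xB6 cont=1 payload=0x36=54: acc |= 54<<7 -> acc=6963 shift=14
  byte[3]=0xBF cont=1 payload=0x3F=63: acc |= 63<<14 -> acc=1039155 shift=21
  byte[4]=0x0F cont=0 payload=0x0F=15: acc |= 15<<21 -> acc=32496435 shift=28 [end]
Varint 2: bytes[1:5] = B3 B6 BF 0F -> value 32496435 (4 byte(s))
  byte[5]=0x4B cont=0 payload=0x4B=75: acc |= 75<<0 -> acc=75 shift=7 [end]
Varint 3: bytes[5:6] = 4B -> value 75 (1 byte(s))
  byte[6]=0xE9 cont=1 payload=0x69=105: acc |= 105<<0 -> acc=105 shift=7
  byte[7]=0xA7 cont=1 payload=0x27=39: acc |= 39<<7 -> acc=5097 shift=14
  byte[8]=0x0A cont=0 payload=0x0A=10: acc |= 10<<14 -> acc=168937 shift=21 [end]
Varint 4: bytes[6:9] = E9 A7 0A -> value 168937 (3 byte(s))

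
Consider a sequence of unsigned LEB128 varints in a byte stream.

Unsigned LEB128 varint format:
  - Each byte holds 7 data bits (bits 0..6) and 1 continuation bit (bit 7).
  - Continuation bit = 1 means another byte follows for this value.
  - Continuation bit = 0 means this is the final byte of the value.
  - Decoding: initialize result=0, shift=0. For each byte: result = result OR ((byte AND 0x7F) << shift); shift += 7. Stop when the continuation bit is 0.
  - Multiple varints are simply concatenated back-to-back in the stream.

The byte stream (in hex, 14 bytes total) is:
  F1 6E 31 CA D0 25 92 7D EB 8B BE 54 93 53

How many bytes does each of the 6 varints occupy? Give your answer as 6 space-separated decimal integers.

  byte[0]=0xF1 cont=1 payload=0x71=113: acc |= 113<<0 -> acc=113 shift=7
  byte[1]=0x6E cont=0 payload=0x6E=110: acc |= 110<<7 -> acc=14193 shift=14 [end]
Varint 1: bytes[0:2] = F1 6E -> value 14193 (2 byte(s))
  byte[2]=0x31 cont=0 payload=0x31=49: acc |= 49<<0 -> acc=49 shift=7 [end]
Varint 2: bytes[2:3] = 31 -> value 49 (1 byte(s))
  byte[3]=0xCA cont=1 payload=0x4A=74: acc |= 74<<0 -> acc=74 shift=7
  byte[4]=0xD0 cont=1 payload=0x50=80: acc |= 80<<7 -> acc=10314 shift=14
  byte[5]=0x25 cont=0 payload=0x25=37: acc |= 37<<14 -> acc=616522 shift=21 [end]
Varint 3: bytes[3:6] = CA D0 25 -> value 616522 (3 byte(s))
  byte[6]=0x92 cont=1 payload=0x12=18: acc |= 18<<0 -> acc=18 shift=7
  byte[7]=0x7D cont=0 payload=0x7D=125: acc |= 125<<7 -> acc=16018 shift=14 [end]
Varint 4: bytes[6:8] = 92 7D -> value 16018 (2 byte(s))
  byte[8]=0xEB cont=1 payload=0x6B=107: acc |= 107<<0 -> acc=107 shift=7
  byte[9]=0x8B cont=1 payload=0x0B=11: acc |= 11<<7 -> acc=1515 shift=14
  byte[10]=0xBE cont=1 payload=0x3E=62: acc |= 62<<14 -> acc=1017323 shift=21
  byte[11]=0x54 cont=0 payload=0x54=84: acc |= 84<<21 -> acc=177178091 shift=28 [end]
Varint 5: bytes[8:12] = EB 8B BE 54 -> value 177178091 (4 byte(s))
  byte[12]=0x93 cont=1 payload=0x13=19: acc |= 19<<0 -> acc=19 shift=7
  byte[13]=0x53 cont=0 payload=0x53=83: acc |= 83<<7 -> acc=10643 shift=14 [end]
Varint 6: bytes[12:14] = 93 53 -> value 10643 (2 byte(s))

Answer: 2 1 3 2 4 2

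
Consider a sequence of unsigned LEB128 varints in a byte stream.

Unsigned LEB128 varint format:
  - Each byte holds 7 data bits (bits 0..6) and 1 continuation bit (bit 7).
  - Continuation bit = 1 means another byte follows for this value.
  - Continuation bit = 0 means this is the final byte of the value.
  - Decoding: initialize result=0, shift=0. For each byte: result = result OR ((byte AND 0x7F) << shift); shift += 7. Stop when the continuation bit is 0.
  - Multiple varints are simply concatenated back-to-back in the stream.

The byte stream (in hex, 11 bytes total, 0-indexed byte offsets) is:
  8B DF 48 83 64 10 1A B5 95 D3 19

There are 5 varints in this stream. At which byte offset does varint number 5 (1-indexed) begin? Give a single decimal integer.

Answer: 7

Derivation:
  byte[0]=0x8B cont=1 payload=0x0B=11: acc |= 11<<0 -> acc=11 shift=7
  byte[1]=0xDF cont=1 payload=0x5F=95: acc |= 95<<7 -> acc=12171 shift=14
  byte[2]=0x48 cont=0 payload=0x48=72: acc |= 72<<14 -> acc=1191819 shift=21 [end]
Varint 1: bytes[0:3] = 8B DF 48 -> value 1191819 (3 byte(s))
  byte[3]=0x83 cont=1 payload=0x03=3: acc |= 3<<0 -> acc=3 shift=7
  byte[4]=0x64 cont=0 payload=0x64=100: acc |= 100<<7 -> acc=12803 shift=14 [end]
Varint 2: bytes[3:5] = 83 64 -> value 12803 (2 byte(s))
  byte[5]=0x10 cont=0 payload=0x10=16: acc |= 16<<0 -> acc=16 shift=7 [end]
Varint 3: bytes[5:6] = 10 -> value 16 (1 byte(s))
  byte[6]=0x1A cont=0 payload=0x1A=26: acc |= 26<<0 -> acc=26 shift=7 [end]
Varint 4: bytes[6:7] = 1A -> value 26 (1 byte(s))
  byte[7]=0xB5 cont=1 payload=0x35=53: acc |= 53<<0 -> acc=53 shift=7
  byte[8]=0x95 cont=1 payload=0x15=21: acc |= 21<<7 -> acc=2741 shift=14
  byte[9]=0xD3 cont=1 payload=0x53=83: acc |= 83<<14 -> acc=1362613 shift=21
  byte[10]=0x19 cont=0 payload=0x19=25: acc |= 25<<21 -> acc=53791413 shift=28 [end]
Varint 5: bytes[7:11] = B5 95 D3 19 -> value 53791413 (4 byte(s))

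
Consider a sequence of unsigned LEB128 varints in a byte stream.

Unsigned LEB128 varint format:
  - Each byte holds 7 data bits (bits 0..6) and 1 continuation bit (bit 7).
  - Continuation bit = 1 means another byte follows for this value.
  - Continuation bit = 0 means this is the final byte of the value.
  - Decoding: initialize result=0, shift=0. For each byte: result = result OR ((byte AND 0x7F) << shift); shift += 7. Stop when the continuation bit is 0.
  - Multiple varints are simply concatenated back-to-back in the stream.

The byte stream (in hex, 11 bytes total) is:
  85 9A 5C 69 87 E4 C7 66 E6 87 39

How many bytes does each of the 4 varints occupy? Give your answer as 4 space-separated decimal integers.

  byte[0]=0x85 cont=1 payload=0x05=5: acc |= 5<<0 -> acc=5 shift=7
  byte[1]=0x9A cont=1 payload=0x1A=26: acc |= 26<<7 -> acc=3333 shift=14
  byte[2]=0x5C cont=0 payload=0x5C=92: acc |= 92<<14 -> acc=1510661 shift=21 [end]
Varint 1: bytes[0:3] = 85 9A 5C -> value 1510661 (3 byte(s))
  byte[3]=0x69 cont=0 payload=0x69=105: acc |= 105<<0 -> acc=105 shift=7 [end]
Varint 2: bytes[3:4] = 69 -> value 105 (1 byte(s))
  byte[4]=0x87 cont=1 payload=0x07=7: acc |= 7<<0 -> acc=7 shift=7
  byte[5]=0xE4 cont=1 payload=0x64=100: acc |= 100<<7 -> acc=12807 shift=14
  byte[6]=0xC7 cont=1 payload=0x47=71: acc |= 71<<14 -> acc=1176071 shift=21
  byte[7]=0x66 cont=0 payload=0x66=102: acc |= 102<<21 -> acc=215085575 shift=28 [end]
Varint 3: bytes[4:8] = 87 E4 C7 66 -> value 215085575 (4 byte(s))
  byte[8]=0xE6 cont=1 payload=0x66=102: acc |= 102<<0 -> acc=102 shift=7
  byte[9]=0x87 cont=1 payload=0x07=7: acc |= 7<<7 -> acc=998 shift=14
  byte[10]=0x39 cont=0 payload=0x39=57: acc |= 57<<14 -> acc=934886 shift=21 [end]
Varint 4: bytes[8:11] = E6 87 39 -> value 934886 (3 byte(s))

Answer: 3 1 4 3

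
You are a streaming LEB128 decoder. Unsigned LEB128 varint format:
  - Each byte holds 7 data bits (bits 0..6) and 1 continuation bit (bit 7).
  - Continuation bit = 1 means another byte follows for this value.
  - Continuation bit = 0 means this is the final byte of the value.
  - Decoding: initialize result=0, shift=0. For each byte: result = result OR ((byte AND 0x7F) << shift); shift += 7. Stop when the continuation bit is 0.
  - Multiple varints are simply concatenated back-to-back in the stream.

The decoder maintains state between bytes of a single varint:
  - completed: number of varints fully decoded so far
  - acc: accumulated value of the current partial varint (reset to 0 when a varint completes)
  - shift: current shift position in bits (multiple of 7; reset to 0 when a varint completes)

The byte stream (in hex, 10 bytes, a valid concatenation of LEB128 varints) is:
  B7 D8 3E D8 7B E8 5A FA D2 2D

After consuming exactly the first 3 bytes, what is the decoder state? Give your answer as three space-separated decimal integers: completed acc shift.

byte[0]=0xB7 cont=1 payload=0x37: acc |= 55<<0 -> completed=0 acc=55 shift=7
byte[1]=0xD8 cont=1 payload=0x58: acc |= 88<<7 -> completed=0 acc=11319 shift=14
byte[2]=0x3E cont=0 payload=0x3E: varint #1 complete (value=1027127); reset -> completed=1 acc=0 shift=0

Answer: 1 0 0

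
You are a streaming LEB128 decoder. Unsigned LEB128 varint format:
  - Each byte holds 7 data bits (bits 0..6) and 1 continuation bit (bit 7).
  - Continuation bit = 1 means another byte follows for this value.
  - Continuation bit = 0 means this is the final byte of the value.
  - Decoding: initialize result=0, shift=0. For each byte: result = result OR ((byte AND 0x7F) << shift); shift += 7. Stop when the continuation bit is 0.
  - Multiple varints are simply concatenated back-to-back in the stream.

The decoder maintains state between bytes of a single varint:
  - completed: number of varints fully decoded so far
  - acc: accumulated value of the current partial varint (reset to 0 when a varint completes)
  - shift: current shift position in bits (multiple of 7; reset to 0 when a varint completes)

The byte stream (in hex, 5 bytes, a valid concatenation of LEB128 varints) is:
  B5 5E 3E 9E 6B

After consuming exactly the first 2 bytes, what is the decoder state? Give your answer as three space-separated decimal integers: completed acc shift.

byte[0]=0xB5 cont=1 payload=0x35: acc |= 53<<0 -> completed=0 acc=53 shift=7
byte[1]=0x5E cont=0 payload=0x5E: varint #1 complete (value=12085); reset -> completed=1 acc=0 shift=0

Answer: 1 0 0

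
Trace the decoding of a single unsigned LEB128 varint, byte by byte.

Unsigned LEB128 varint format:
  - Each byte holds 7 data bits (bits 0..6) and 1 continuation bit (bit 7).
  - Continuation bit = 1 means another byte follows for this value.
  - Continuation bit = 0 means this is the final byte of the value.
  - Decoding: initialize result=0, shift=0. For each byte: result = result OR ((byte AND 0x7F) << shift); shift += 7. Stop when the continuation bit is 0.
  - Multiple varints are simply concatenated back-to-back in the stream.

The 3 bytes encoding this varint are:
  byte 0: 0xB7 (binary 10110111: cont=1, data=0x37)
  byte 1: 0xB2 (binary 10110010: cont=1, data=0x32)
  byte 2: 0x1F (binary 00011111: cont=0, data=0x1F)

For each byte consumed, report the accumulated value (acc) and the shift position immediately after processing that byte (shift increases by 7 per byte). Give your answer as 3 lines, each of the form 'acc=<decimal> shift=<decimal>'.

Answer: acc=55 shift=7
acc=6455 shift=14
acc=514359 shift=21

Derivation:
byte 0=0xB7: payload=0x37=55, contrib = 55<<0 = 55; acc -> 55, shift -> 7
byte 1=0xB2: payload=0x32=50, contrib = 50<<7 = 6400; acc -> 6455, shift -> 14
byte 2=0x1F: payload=0x1F=31, contrib = 31<<14 = 507904; acc -> 514359, shift -> 21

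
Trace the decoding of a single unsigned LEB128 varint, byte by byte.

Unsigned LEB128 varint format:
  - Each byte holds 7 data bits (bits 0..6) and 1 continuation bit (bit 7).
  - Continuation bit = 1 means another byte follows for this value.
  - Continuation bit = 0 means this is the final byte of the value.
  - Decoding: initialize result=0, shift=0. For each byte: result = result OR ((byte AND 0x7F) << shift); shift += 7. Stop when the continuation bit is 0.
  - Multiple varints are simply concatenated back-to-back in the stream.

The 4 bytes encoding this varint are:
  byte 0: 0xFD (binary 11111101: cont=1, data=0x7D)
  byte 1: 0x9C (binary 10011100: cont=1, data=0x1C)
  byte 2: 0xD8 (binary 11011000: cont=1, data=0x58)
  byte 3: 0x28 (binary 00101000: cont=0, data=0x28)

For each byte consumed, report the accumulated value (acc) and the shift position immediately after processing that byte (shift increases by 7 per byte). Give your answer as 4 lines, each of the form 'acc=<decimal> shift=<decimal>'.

Answer: acc=125 shift=7
acc=3709 shift=14
acc=1445501 shift=21
acc=85331581 shift=28

Derivation:
byte 0=0xFD: payload=0x7D=125, contrib = 125<<0 = 125; acc -> 125, shift -> 7
byte 1=0x9C: payload=0x1C=28, contrib = 28<<7 = 3584; acc -> 3709, shift -> 14
byte 2=0xD8: payload=0x58=88, contrib = 88<<14 = 1441792; acc -> 1445501, shift -> 21
byte 3=0x28: payload=0x28=40, contrib = 40<<21 = 83886080; acc -> 85331581, shift -> 28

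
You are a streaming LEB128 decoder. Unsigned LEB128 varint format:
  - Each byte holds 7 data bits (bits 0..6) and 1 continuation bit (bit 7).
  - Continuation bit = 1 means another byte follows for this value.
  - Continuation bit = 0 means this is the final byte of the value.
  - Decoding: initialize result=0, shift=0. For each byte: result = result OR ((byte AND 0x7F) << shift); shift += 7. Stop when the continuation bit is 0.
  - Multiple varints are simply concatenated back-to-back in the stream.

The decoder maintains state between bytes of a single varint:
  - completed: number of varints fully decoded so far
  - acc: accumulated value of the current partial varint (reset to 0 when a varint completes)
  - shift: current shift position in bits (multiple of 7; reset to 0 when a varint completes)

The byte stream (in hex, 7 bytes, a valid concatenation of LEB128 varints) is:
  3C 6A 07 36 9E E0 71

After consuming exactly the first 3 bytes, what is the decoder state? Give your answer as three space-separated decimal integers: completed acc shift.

Answer: 3 0 0

Derivation:
byte[0]=0x3C cont=0 payload=0x3C: varint #1 complete (value=60); reset -> completed=1 acc=0 shift=0
byte[1]=0x6A cont=0 payload=0x6A: varint #2 complete (value=106); reset -> completed=2 acc=0 shift=0
byte[2]=0x07 cont=0 payload=0x07: varint #3 complete (value=7); reset -> completed=3 acc=0 shift=0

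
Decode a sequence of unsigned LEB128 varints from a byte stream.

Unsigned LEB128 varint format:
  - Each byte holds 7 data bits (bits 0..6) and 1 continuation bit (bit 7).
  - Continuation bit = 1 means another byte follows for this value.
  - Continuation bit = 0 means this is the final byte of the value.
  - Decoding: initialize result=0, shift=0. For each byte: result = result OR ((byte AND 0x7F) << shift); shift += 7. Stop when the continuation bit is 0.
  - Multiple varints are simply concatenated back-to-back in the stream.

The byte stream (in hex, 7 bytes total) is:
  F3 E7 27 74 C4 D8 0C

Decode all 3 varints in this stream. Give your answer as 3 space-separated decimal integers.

  byte[0]=0xF3 cont=1 payload=0x73=115: acc |= 115<<0 -> acc=115 shift=7
  byte[1]=0xE7 cont=1 payload=0x67=103: acc |= 103<<7 -> acc=13299 shift=14
  byte[2]=0x27 cont=0 payload=0x27=39: acc |= 39<<14 -> acc=652275 shift=21 [end]
Varint 1: bytes[0:3] = F3 E7 27 -> value 652275 (3 byte(s))
  byte[3]=0x74 cont=0 payload=0x74=116: acc |= 116<<0 -> acc=116 shift=7 [end]
Varint 2: bytes[3:4] = 74 -> value 116 (1 byte(s))
  byte[4]=0xC4 cont=1 payload=0x44=68: acc |= 68<<0 -> acc=68 shift=7
  byte[5]=0xD8 cont=1 payload=0x58=88: acc |= 88<<7 -> acc=11332 shift=14
  byte[6]=0x0C cont=0 payload=0x0C=12: acc |= 12<<14 -> acc=207940 shift=21 [end]
Varint 3: bytes[4:7] = C4 D8 0C -> value 207940 (3 byte(s))

Answer: 652275 116 207940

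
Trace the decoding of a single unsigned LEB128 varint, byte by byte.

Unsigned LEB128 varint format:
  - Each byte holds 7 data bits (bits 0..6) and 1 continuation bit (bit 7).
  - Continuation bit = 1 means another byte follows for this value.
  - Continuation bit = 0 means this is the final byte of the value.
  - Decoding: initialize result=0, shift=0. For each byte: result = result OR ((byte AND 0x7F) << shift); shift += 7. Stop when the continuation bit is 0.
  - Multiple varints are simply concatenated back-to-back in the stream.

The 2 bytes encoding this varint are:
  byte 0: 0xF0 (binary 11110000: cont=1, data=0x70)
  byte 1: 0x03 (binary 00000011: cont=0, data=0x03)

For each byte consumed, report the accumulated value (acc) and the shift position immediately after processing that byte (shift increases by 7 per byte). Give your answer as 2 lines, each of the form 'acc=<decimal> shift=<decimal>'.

Answer: acc=112 shift=7
acc=496 shift=14

Derivation:
byte 0=0xF0: payload=0x70=112, contrib = 112<<0 = 112; acc -> 112, shift -> 7
byte 1=0x03: payload=0x03=3, contrib = 3<<7 = 384; acc -> 496, shift -> 14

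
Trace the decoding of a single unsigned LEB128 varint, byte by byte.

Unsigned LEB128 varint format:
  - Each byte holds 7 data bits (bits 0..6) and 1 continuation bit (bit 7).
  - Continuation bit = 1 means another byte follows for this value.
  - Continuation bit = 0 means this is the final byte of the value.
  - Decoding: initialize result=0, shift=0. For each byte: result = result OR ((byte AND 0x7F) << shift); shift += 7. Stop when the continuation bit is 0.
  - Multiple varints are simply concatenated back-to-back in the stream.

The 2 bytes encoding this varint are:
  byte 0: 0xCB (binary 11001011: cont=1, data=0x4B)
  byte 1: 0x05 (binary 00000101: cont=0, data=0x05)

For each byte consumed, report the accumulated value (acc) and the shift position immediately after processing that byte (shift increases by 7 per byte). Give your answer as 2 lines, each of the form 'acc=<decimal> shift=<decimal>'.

byte 0=0xCB: payload=0x4B=75, contrib = 75<<0 = 75; acc -> 75, shift -> 7
byte 1=0x05: payload=0x05=5, contrib = 5<<7 = 640; acc -> 715, shift -> 14

Answer: acc=75 shift=7
acc=715 shift=14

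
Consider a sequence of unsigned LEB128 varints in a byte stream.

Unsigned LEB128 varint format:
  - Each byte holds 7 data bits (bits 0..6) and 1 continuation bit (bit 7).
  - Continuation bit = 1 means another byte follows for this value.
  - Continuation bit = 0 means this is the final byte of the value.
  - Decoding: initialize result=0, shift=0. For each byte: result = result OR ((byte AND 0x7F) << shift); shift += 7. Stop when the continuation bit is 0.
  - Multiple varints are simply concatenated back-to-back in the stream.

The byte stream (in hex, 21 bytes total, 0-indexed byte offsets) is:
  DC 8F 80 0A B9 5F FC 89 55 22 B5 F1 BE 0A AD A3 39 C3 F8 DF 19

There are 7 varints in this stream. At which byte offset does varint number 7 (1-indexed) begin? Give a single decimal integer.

  byte[0]=0xDC cont=1 payload=0x5C=92: acc |= 92<<0 -> acc=92 shift=7
  byte[1]=0x8F cont=1 payload=0x0F=15: acc |= 15<<7 -> acc=2012 shift=14
  byte[2]=0x80 cont=1 payload=0x00=0: acc |= 0<<14 -> acc=2012 shift=21
  byte[3]=0x0A cont=0 payload=0x0A=10: acc |= 10<<21 -> acc=20973532 shift=28 [end]
Varint 1: bytes[0:4] = DC 8F 80 0A -> value 20973532 (4 byte(s))
  byte[4]=0xB9 cont=1 payload=0x39=57: acc |= 57<<0 -> acc=57 shift=7
  byte[5]=0x5F cont=0 payload=0x5F=95: acc |= 95<<7 -> acc=12217 shift=14 [end]
Varint 2: bytes[4:6] = B9 5F -> value 12217 (2 byte(s))
  byte[6]=0xFC cont=1 payload=0x7C=124: acc |= 124<<0 -> acc=124 shift=7
  byte[7]=0x89 cont=1 payload=0x09=9: acc |= 9<<7 -> acc=1276 shift=14
  byte[8]=0x55 cont=0 payload=0x55=85: acc |= 85<<14 -> acc=1393916 shift=21 [end]
Varint 3: bytes[6:9] = FC 89 55 -> value 1393916 (3 byte(s))
  byte[9]=0x22 cont=0 payload=0x22=34: acc |= 34<<0 -> acc=34 shift=7 [end]
Varint 4: bytes[9:10] = 22 -> value 34 (1 byte(s))
  byte[10]=0xB5 cont=1 payload=0x35=53: acc |= 53<<0 -> acc=53 shift=7
  byte[11]=0xF1 cont=1 payload=0x71=113: acc |= 113<<7 -> acc=14517 shift=14
  byte[12]=0xBE cont=1 payload=0x3E=62: acc |= 62<<14 -> acc=1030325 shift=21
  byte[13]=0x0A cont=0 payload=0x0A=10: acc |= 10<<21 -> acc=22001845 shift=28 [end]
Varint 5: bytes[10:14] = B5 F1 BE 0A -> value 22001845 (4 byte(s))
  byte[14]=0xAD cont=1 payload=0x2D=45: acc |= 45<<0 -> acc=45 shift=7
  byte[15]=0xA3 cont=1 payload=0x23=35: acc |= 35<<7 -> acc=4525 shift=14
  byte[16]=0x39 cont=0 payload=0x39=57: acc |= 57<<14 -> acc=938413 shift=21 [end]
Varint 6: bytes[14:17] = AD A3 39 -> value 938413 (3 byte(s))
  byte[17]=0xC3 cont=1 payload=0x43=67: acc |= 67<<0 -> acc=67 shift=7
  byte[18]=0xF8 cont=1 payload=0x78=120: acc |= 120<<7 -> acc=15427 shift=14
  byte[19]=0xDF cont=1 payload=0x5F=95: acc |= 95<<14 -> acc=1571907 shift=21
  byte[20]=0x19 cont=0 payload=0x19=25: acc |= 25<<21 -> acc=54000707 shift=28 [end]
Varint 7: bytes[17:21] = C3 F8 DF 19 -> value 54000707 (4 byte(s))

Answer: 17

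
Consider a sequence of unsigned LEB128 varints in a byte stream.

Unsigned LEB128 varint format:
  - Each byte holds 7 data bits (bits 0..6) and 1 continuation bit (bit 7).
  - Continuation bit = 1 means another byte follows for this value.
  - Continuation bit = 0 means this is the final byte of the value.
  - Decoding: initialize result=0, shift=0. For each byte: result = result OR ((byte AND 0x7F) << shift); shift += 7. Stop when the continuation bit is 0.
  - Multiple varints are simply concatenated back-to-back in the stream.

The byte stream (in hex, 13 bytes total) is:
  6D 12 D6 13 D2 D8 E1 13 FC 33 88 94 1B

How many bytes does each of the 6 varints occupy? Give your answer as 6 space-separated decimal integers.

Answer: 1 1 2 4 2 3

Derivation:
  byte[0]=0x6D cont=0 payload=0x6D=109: acc |= 109<<0 -> acc=109 shift=7 [end]
Varint 1: bytes[0:1] = 6D -> value 109 (1 byte(s))
  byte[1]=0x12 cont=0 payload=0x12=18: acc |= 18<<0 -> acc=18 shift=7 [end]
Varint 2: bytes[1:2] = 12 -> value 18 (1 byte(s))
  byte[2]=0xD6 cont=1 payload=0x56=86: acc |= 86<<0 -> acc=86 shift=7
  byte[3]=0x13 cont=0 payload=0x13=19: acc |= 19<<7 -> acc=2518 shift=14 [end]
Varint 3: bytes[2:4] = D6 13 -> value 2518 (2 byte(s))
  byte[4]=0xD2 cont=1 payload=0x52=82: acc |= 82<<0 -> acc=82 shift=7
  byte[5]=0xD8 cont=1 payload=0x58=88: acc |= 88<<7 -> acc=11346 shift=14
  byte[6]=0xE1 cont=1 payload=0x61=97: acc |= 97<<14 -> acc=1600594 shift=21
  byte[7]=0x13 cont=0 payload=0x13=19: acc |= 19<<21 -> acc=41446482 shift=28 [end]
Varint 4: bytes[4:8] = D2 D8 E1 13 -> value 41446482 (4 byte(s))
  byte[8]=0xFC cont=1 payload=0x7C=124: acc |= 124<<0 -> acc=124 shift=7
  byte[9]=0x33 cont=0 payload=0x33=51: acc |= 51<<7 -> acc=6652 shift=14 [end]
Varint 5: bytes[8:10] = FC 33 -> value 6652 (2 byte(s))
  byte[10]=0x88 cont=1 payload=0x08=8: acc |= 8<<0 -> acc=8 shift=7
  byte[11]=0x94 cont=1 payload=0x14=20: acc |= 20<<7 -> acc=2568 shift=14
  byte[12]=0x1B cont=0 payload=0x1B=27: acc |= 27<<14 -> acc=444936 shift=21 [end]
Varint 6: bytes[10:13] = 88 94 1B -> value 444936 (3 byte(s))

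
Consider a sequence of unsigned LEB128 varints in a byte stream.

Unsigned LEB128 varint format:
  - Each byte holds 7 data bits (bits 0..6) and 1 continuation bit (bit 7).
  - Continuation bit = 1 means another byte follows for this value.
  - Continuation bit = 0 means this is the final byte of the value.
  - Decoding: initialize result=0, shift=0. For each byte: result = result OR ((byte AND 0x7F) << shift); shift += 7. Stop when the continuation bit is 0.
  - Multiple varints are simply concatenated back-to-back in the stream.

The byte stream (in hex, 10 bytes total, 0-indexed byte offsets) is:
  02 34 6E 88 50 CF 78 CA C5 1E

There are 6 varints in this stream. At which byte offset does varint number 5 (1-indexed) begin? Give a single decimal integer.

  byte[0]=0x02 cont=0 payload=0x02=2: acc |= 2<<0 -> acc=2 shift=7 [end]
Varint 1: bytes[0:1] = 02 -> value 2 (1 byte(s))
  byte[1]=0x34 cont=0 payload=0x34=52: acc |= 52<<0 -> acc=52 shift=7 [end]
Varint 2: bytes[1:2] = 34 -> value 52 (1 byte(s))
  byte[2]=0x6E cont=0 payload=0x6E=110: acc |= 110<<0 -> acc=110 shift=7 [end]
Varint 3: bytes[2:3] = 6E -> value 110 (1 byte(s))
  byte[3]=0x88 cont=1 payload=0x08=8: acc |= 8<<0 -> acc=8 shift=7
  byte[4]=0x50 cont=0 payload=0x50=80: acc |= 80<<7 -> acc=10248 shift=14 [end]
Varint 4: bytes[3:5] = 88 50 -> value 10248 (2 byte(s))
  byte[5]=0xCF cont=1 payload=0x4F=79: acc |= 79<<0 -> acc=79 shift=7
  byte[6]=0x78 cont=0 payload=0x78=120: acc |= 120<<7 -> acc=15439 shift=14 [end]
Varint 5: bytes[5:7] = CF 78 -> value 15439 (2 byte(s))
  byte[7]=0xCA cont=1 payload=0x4A=74: acc |= 74<<0 -> acc=74 shift=7
  byte[8]=0xC5 cont=1 payload=0x45=69: acc |= 69<<7 -> acc=8906 shift=14
  byte[9]=0x1E cont=0 payload=0x1E=30: acc |= 30<<14 -> acc=500426 shift=21 [end]
Varint 6: bytes[7:10] = CA C5 1E -> value 500426 (3 byte(s))

Answer: 5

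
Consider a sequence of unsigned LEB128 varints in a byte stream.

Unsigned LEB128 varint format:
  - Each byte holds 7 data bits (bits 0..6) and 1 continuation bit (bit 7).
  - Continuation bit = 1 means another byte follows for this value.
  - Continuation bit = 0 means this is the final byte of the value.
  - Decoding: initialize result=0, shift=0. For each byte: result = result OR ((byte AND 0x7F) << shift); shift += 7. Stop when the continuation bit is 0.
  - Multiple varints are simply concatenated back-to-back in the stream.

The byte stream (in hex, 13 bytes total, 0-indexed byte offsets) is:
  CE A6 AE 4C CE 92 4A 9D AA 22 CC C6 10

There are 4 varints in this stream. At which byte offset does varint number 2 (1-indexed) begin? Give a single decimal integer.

Answer: 4

Derivation:
  byte[0]=0xCE cont=1 payload=0x4E=78: acc |= 78<<0 -> acc=78 shift=7
  byte[1]=0xA6 cont=1 payload=0x26=38: acc |= 38<<7 -> acc=4942 shift=14
  byte[2]=0xAE cont=1 payload=0x2E=46: acc |= 46<<14 -> acc=758606 shift=21
  byte[3]=0x4C cont=0 payload=0x4C=76: acc |= 76<<21 -> acc=160142158 shift=28 [end]
Varint 1: bytes[0:4] = CE A6 AE 4C -> value 160142158 (4 byte(s))
  byte[4]=0xCE cont=1 payload=0x4E=78: acc |= 78<<0 -> acc=78 shift=7
  byte[5]=0x92 cont=1 payload=0x12=18: acc |= 18<<7 -> acc=2382 shift=14
  byte[6]=0x4A cont=0 payload=0x4A=74: acc |= 74<<14 -> acc=1214798 shift=21 [end]
Varint 2: bytes[4:7] = CE 92 4A -> value 1214798 (3 byte(s))
  byte[7]=0x9D cont=1 payload=0x1D=29: acc |= 29<<0 -> acc=29 shift=7
  byte[8]=0xAA cont=1 payload=0x2A=42: acc |= 42<<7 -> acc=5405 shift=14
  byte[9]=0x22 cont=0 payload=0x22=34: acc |= 34<<14 -> acc=562461 shift=21 [end]
Varint 3: bytes[7:10] = 9D AA 22 -> value 562461 (3 byte(s))
  byte[10]=0xCC cont=1 payload=0x4C=76: acc |= 76<<0 -> acc=76 shift=7
  byte[11]=0xC6 cont=1 payload=0x46=70: acc |= 70<<7 -> acc=9036 shift=14
  byte[12]=0x10 cont=0 payload=0x10=16: acc |= 16<<14 -> acc=271180 shift=21 [end]
Varint 4: bytes[10:13] = CC C6 10 -> value 271180 (3 byte(s))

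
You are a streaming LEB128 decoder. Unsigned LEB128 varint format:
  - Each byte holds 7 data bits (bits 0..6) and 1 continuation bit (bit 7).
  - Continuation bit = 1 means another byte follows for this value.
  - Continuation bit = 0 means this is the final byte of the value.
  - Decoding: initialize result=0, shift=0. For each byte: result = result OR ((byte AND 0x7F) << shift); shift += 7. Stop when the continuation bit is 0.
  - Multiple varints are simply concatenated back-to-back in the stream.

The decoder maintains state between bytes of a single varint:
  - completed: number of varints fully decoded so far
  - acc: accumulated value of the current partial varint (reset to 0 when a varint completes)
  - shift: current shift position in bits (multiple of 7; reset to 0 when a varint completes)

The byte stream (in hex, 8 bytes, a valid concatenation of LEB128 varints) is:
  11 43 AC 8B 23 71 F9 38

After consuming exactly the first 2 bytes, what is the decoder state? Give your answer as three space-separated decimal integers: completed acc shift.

Answer: 2 0 0

Derivation:
byte[0]=0x11 cont=0 payload=0x11: varint #1 complete (value=17); reset -> completed=1 acc=0 shift=0
byte[1]=0x43 cont=0 payload=0x43: varint #2 complete (value=67); reset -> completed=2 acc=0 shift=0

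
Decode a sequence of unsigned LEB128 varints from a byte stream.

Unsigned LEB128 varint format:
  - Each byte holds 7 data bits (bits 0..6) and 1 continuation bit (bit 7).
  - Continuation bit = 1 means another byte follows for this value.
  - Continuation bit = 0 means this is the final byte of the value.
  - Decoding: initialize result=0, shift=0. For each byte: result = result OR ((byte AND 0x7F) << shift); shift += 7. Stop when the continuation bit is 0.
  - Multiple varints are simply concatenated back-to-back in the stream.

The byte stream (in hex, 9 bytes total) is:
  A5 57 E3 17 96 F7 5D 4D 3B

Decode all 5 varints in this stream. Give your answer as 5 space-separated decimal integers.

  byte[0]=0xA5 cont=1 payload=0x25=37: acc |= 37<<0 -> acc=37 shift=7
  byte[1]=0x57 cont=0 payload=0x57=87: acc |= 87<<7 -> acc=11173 shift=14 [end]
Varint 1: bytes[0:2] = A5 57 -> value 11173 (2 byte(s))
  byte[2]=0xE3 cont=1 payload=0x63=99: acc |= 99<<0 -> acc=99 shift=7
  byte[3]=0x17 cont=0 payload=0x17=23: acc |= 23<<7 -> acc=3043 shift=14 [end]
Varint 2: bytes[2:4] = E3 17 -> value 3043 (2 byte(s))
  byte[4]=0x96 cont=1 payload=0x16=22: acc |= 22<<0 -> acc=22 shift=7
  byte[5]=0xF7 cont=1 payload=0x77=119: acc |= 119<<7 -> acc=15254 shift=14
  byte[6]=0x5D cont=0 payload=0x5D=93: acc |= 93<<14 -> acc=1538966 shift=21 [end]
Varint 3: bytes[4:7] = 96 F7 5D -> value 1538966 (3 byte(s))
  byte[7]=0x4D cont=0 payload=0x4D=77: acc |= 77<<0 -> acc=77 shift=7 [end]
Varint 4: bytes[7:8] = 4D -> value 77 (1 byte(s))
  byte[8]=0x3B cont=0 payload=0x3B=59: acc |= 59<<0 -> acc=59 shift=7 [end]
Varint 5: bytes[8:9] = 3B -> value 59 (1 byte(s))

Answer: 11173 3043 1538966 77 59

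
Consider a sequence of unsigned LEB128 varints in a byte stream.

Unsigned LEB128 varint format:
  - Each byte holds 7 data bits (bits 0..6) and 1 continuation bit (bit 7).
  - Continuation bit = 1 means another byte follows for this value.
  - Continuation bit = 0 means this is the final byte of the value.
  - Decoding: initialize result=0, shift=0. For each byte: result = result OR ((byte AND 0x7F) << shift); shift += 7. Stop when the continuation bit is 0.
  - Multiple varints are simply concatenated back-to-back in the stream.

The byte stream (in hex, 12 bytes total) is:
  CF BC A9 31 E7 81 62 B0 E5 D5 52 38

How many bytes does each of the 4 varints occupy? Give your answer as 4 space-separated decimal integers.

  byte[0]=0xCF cont=1 payload=0x4F=79: acc |= 79<<0 -> acc=79 shift=7
  byte[1]=0xBC cont=1 payload=0x3C=60: acc |= 60<<7 -> acc=7759 shift=14
  byte[2]=0xA9 cont=1 payload=0x29=41: acc |= 41<<14 -> acc=679503 shift=21
  byte[3]=0x31 cont=0 payload=0x31=49: acc |= 49<<21 -> acc=103439951 shift=28 [end]
Varint 1: bytes[0:4] = CF BC A9 31 -> value 103439951 (4 byte(s))
  byte[4]=0xE7 cont=1 payload=0x67=103: acc |= 103<<0 -> acc=103 shift=7
  byte[5]=0x81 cont=1 payload=0x01=1: acc |= 1<<7 -> acc=231 shift=14
  byte[6]=0x62 cont=0 payload=0x62=98: acc |= 98<<14 -> acc=1605863 shift=21 [end]
Varint 2: bytes[4:7] = E7 81 62 -> value 1605863 (3 byte(s))
  byte[7]=0xB0 cont=1 payload=0x30=48: acc |= 48<<0 -> acc=48 shift=7
  byte[8]=0xE5 cont=1 payload=0x65=101: acc |= 101<<7 -> acc=12976 shift=14
  byte[9]=0xD5 cont=1 payload=0x55=85: acc |= 85<<14 -> acc=1405616 shift=21
  byte[10]=0x52 cont=0 payload=0x52=82: acc |= 82<<21 -> acc=173372080 shift=28 [end]
Varint 3: bytes[7:11] = B0 E5 D5 52 -> value 173372080 (4 byte(s))
  byte[11]=0x38 cont=0 payload=0x38=56: acc |= 56<<0 -> acc=56 shift=7 [end]
Varint 4: bytes[11:12] = 38 -> value 56 (1 byte(s))

Answer: 4 3 4 1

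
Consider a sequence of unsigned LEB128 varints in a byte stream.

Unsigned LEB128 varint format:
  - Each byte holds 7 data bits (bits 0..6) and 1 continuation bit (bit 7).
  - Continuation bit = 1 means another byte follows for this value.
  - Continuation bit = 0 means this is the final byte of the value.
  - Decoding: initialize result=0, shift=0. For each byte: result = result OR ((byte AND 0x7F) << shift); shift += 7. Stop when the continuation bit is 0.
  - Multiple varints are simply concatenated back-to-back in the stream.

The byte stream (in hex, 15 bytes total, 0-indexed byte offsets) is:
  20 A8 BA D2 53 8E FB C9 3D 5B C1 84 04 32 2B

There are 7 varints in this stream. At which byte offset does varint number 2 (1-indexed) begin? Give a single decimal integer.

Answer: 1

Derivation:
  byte[0]=0x20 cont=0 payload=0x20=32: acc |= 32<<0 -> acc=32 shift=7 [end]
Varint 1: bytes[0:1] = 20 -> value 32 (1 byte(s))
  byte[1]=0xA8 cont=1 payload=0x28=40: acc |= 40<<0 -> acc=40 shift=7
  byte[2]=0xBA cont=1 payload=0x3A=58: acc |= 58<<7 -> acc=7464 shift=14
  byte[3]=0xD2 cont=1 payload=0x52=82: acc |= 82<<14 -> acc=1350952 shift=21
  byte[4]=0x53 cont=0 payload=0x53=83: acc |= 83<<21 -> acc=175414568 shift=28 [end]
Varint 2: bytes[1:5] = A8 BA D2 53 -> value 175414568 (4 byte(s))
  byte[5]=0x8E cont=1 payload=0x0E=14: acc |= 14<<0 -> acc=14 shift=7
  byte[6]=0xFB cont=1 payload=0x7B=123: acc |= 123<<7 -> acc=15758 shift=14
  byte[7]=0xC9 cont=1 payload=0x49=73: acc |= 73<<14 -> acc=1211790 shift=21
  byte[8]=0x3D cont=0 payload=0x3D=61: acc |= 61<<21 -> acc=129138062 shift=28 [end]
Varint 3: bytes[5:9] = 8E FB C9 3D -> value 129138062 (4 byte(s))
  byte[9]=0x5B cont=0 payload=0x5B=91: acc |= 91<<0 -> acc=91 shift=7 [end]
Varint 4: bytes[9:10] = 5B -> value 91 (1 byte(s))
  byte[10]=0xC1 cont=1 payload=0x41=65: acc |= 65<<0 -> acc=65 shift=7
  byte[11]=0x84 cont=1 payload=0x04=4: acc |= 4<<7 -> acc=577 shift=14
  byte[12]=0x04 cont=0 payload=0x04=4: acc |= 4<<14 -> acc=66113 shift=21 [end]
Varint 5: bytes[10:13] = C1 84 04 -> value 66113 (3 byte(s))
  byte[13]=0x32 cont=0 payload=0x32=50: acc |= 50<<0 -> acc=50 shift=7 [end]
Varint 6: bytes[13:14] = 32 -> value 50 (1 byte(s))
  byte[14]=0x2B cont=0 payload=0x2B=43: acc |= 43<<0 -> acc=43 shift=7 [end]
Varint 7: bytes[14:15] = 2B -> value 43 (1 byte(s))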